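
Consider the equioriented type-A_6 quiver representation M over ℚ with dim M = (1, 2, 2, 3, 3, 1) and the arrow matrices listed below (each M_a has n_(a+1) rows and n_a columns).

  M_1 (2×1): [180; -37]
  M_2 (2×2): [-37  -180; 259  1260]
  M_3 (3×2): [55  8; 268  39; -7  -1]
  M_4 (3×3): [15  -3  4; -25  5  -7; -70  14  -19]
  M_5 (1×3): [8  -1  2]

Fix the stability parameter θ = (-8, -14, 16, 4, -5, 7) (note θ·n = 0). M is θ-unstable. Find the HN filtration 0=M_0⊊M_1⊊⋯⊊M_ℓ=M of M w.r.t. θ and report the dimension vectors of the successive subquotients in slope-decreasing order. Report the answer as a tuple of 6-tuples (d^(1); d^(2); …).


Interval decomposition of M: I[1,2], I[2,4], I[3,5], I[4,6], I[5,5].
HN type (ℓ=7): μ^(1)=10; μ^(2)=7; μ^(3)=5; μ^(4)=-1/2; μ^(5)=-5; μ^(6)=-11; μ^(7)=-14

((0, 0, 1, 1, 0, 0); (0, 0, 0, 0, 0, 1); (0, 0, 1, 1, 1, 0); (0, 0, 0, 1, 1, 0); (0, 0, 0, 0, 1, 0); (1, 1, 0, 0, 0, 0); (0, 1, 0, 0, 0, 0))


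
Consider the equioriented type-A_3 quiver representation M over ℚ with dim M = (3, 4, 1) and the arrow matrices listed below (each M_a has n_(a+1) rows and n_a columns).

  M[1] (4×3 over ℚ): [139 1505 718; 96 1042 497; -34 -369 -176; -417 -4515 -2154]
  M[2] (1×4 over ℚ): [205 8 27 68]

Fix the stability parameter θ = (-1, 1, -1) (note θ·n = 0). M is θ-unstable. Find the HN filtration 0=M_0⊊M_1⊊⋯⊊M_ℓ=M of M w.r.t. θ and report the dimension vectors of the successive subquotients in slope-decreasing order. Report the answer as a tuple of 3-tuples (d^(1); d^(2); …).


Barcode: M ≅ I[1,2]^2, I[1,3], I[2,2]. HN layers by μ_θ (3 steps, strictly decreasing):
  μ^(1)=1; μ^(2)=0; μ^(3)=-1

((0, 3, 0); (0, 1, 1); (3, 0, 0))


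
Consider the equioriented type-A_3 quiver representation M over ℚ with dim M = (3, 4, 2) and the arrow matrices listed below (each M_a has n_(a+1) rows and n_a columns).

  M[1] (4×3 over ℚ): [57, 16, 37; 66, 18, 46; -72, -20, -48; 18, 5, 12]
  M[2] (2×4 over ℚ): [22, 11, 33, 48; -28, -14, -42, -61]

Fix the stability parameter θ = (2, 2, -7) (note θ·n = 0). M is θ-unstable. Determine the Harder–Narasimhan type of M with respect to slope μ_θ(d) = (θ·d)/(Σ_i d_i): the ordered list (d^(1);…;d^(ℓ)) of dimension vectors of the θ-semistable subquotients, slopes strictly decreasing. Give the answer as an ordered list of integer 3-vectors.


Via rank(M_{q-1}∘⋯∘M_p): M ≅ I[1,1], I[1,2], I[1,3], I[2,2], I[2,3].
μ_θ-semistable layers: μ^(1)=2; μ^(2)=-1; μ^(3)=-5/2

((2, 2, 0); (1, 1, 1); (0, 1, 1))


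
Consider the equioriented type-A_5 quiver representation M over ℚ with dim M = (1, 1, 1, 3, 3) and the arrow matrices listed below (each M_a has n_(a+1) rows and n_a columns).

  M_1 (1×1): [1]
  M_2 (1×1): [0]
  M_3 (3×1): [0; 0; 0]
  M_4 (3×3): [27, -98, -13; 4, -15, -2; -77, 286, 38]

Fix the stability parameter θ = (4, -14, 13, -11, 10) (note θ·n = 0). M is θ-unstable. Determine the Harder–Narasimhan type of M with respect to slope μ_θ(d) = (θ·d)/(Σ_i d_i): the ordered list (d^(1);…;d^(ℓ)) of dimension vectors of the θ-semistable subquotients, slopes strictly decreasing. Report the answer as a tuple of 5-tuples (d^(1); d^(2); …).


Via rank(M_{q-1}∘⋯∘M_p): M ≅ I[1,2], I[3,3], I[4,5]^3.
μ_θ-semistable layers: μ^(1)=13; μ^(2)=10; μ^(3)=-5; μ^(4)=-11

((0, 0, 1, 0, 0); (0, 0, 0, 0, 3); (1, 1, 0, 0, 0); (0, 0, 0, 3, 0))


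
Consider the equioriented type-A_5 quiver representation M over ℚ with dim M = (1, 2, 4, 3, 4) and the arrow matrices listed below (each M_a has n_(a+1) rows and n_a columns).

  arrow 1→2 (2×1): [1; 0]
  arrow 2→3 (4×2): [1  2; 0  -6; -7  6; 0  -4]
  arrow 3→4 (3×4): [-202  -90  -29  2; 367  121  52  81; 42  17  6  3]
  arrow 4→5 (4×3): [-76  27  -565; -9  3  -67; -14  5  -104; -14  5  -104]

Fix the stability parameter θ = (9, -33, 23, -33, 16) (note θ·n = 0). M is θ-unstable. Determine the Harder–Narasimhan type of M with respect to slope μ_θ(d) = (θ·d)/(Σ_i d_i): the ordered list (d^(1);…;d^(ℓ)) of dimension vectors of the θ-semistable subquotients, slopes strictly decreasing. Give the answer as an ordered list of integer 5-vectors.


Barcode: M ≅ I[1,5], I[2,5], I[3,3], I[3,5], I[5,5]. HN layers by μ_θ (5 steps, strictly decreasing):
  μ^(1)=23; μ^(2)=16; μ^(3)=-5; μ^(4)=-12; μ^(5)=-33

((0, 0, 1, 0, 0); (0, 0, 0, 0, 4); (0, 0, 3, 3, 0); (1, 1, 0, 0, 0); (0, 1, 0, 0, 0))


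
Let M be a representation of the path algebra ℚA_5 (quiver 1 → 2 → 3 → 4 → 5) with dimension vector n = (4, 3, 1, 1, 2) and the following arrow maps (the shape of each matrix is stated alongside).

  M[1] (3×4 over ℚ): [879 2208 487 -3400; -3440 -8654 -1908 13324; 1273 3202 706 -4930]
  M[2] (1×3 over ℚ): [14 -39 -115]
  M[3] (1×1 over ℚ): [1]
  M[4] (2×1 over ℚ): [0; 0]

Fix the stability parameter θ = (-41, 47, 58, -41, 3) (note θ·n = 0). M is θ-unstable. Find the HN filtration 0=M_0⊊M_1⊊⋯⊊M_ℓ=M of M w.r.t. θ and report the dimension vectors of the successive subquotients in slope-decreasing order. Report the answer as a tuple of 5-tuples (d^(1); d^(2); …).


Interval decomposition of M: I[1,1], I[1,2]^2, I[1,4], I[5,5]^2.
HN type (ℓ=4): μ^(1)=47; μ^(2)=64/3; μ^(3)=3; μ^(4)=-41

((0, 2, 0, 0, 0); (0, 1, 1, 1, 0); (0, 0, 0, 0, 2); (4, 0, 0, 0, 0))


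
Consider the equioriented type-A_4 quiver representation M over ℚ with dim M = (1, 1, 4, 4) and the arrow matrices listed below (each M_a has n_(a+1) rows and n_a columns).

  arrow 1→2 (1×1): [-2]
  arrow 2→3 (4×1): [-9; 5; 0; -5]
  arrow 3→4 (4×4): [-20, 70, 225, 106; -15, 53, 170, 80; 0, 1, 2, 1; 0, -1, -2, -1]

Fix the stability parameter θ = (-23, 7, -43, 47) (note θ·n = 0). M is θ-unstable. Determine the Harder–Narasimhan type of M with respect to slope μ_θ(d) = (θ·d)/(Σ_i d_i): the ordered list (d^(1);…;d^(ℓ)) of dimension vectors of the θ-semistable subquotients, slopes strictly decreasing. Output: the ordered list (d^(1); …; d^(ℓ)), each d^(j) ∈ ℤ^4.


Via rank(M_{q-1}∘⋯∘M_p): M ≅ I[1,3], I[3,4]^3, I[4,4].
μ_θ-semistable layers: μ^(1)=47; μ^(2)=-18; μ^(3)=-23; μ^(4)=-43

((0, 0, 0, 4); (0, 1, 1, 0); (1, 0, 0, 0); (0, 0, 3, 0))


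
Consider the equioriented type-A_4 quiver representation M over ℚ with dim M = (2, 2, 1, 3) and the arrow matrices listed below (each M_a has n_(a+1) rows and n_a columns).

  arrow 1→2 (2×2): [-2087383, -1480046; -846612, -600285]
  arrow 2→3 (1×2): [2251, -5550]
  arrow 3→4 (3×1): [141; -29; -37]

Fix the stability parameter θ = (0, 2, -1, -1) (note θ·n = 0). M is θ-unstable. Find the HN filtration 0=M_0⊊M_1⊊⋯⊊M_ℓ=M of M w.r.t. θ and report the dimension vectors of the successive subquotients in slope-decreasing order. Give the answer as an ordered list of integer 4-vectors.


Barcode: M ≅ I[1,2], I[1,4], I[4,4]^2. HN layers by μ_θ (3 steps, strictly decreasing):
  μ^(1)=2; μ^(2)=0; μ^(3)=-1

((0, 1, 0, 0); (2, 1, 1, 1); (0, 0, 0, 2))


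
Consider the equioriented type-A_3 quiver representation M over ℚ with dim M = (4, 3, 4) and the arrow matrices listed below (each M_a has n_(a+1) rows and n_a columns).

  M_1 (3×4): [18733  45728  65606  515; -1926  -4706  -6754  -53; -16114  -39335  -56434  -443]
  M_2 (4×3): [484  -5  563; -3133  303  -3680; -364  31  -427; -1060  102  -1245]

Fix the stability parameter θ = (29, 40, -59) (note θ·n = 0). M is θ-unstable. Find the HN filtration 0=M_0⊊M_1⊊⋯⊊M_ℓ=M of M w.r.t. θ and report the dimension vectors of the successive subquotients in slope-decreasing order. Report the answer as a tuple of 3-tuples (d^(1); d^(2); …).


Via rank(M_{q-1}∘⋯∘M_p): M ≅ I[1,1], I[1,3]^3, I[3,3].
μ_θ-semistable layers: μ^(1)=29; μ^(2)=10/3; μ^(3)=-59

((1, 0, 0); (3, 3, 3); (0, 0, 1))


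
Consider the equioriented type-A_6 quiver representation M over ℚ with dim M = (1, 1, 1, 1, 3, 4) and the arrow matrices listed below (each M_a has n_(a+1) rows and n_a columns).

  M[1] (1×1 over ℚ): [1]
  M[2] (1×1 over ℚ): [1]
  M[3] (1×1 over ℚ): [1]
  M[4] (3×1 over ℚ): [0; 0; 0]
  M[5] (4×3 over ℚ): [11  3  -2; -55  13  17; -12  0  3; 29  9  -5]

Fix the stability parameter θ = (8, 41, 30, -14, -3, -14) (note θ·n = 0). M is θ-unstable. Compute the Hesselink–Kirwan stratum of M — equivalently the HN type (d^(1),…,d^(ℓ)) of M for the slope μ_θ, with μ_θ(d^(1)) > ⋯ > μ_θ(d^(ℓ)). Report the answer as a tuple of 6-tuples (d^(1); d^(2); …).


Via rank(M_{q-1}∘⋯∘M_p): M ≅ I[1,4], I[5,5], I[5,6]^2, I[6,6]^2.
μ_θ-semistable layers: μ^(1)=19; μ^(2)=8; μ^(3)=-3; μ^(4)=-17/2; μ^(5)=-14

((0, 1, 1, 1, 0, 0); (1, 0, 0, 0, 0, 0); (0, 0, 0, 0, 1, 0); (0, 0, 0, 0, 2, 2); (0, 0, 0, 0, 0, 2))


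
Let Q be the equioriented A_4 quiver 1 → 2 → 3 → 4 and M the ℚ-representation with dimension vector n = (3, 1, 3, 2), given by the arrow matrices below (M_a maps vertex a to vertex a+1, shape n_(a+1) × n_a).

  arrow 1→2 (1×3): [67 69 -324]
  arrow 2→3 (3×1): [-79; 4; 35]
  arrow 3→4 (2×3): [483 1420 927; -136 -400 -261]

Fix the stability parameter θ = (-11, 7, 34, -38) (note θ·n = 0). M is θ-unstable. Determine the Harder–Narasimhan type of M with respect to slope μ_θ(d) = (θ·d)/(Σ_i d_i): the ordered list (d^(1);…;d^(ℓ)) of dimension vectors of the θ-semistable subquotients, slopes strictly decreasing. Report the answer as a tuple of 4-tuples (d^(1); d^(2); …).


Via rank(M_{q-1}∘⋯∘M_p): M ≅ I[1,1]^2, I[1,4], I[3,3], I[3,4].
μ_θ-semistable layers: μ^(1)=34; μ^(2)=1; μ^(3)=-2; μ^(4)=-11

((0, 0, 1, 0); (0, 1, 1, 1); (0, 0, 1, 1); (3, 0, 0, 0))


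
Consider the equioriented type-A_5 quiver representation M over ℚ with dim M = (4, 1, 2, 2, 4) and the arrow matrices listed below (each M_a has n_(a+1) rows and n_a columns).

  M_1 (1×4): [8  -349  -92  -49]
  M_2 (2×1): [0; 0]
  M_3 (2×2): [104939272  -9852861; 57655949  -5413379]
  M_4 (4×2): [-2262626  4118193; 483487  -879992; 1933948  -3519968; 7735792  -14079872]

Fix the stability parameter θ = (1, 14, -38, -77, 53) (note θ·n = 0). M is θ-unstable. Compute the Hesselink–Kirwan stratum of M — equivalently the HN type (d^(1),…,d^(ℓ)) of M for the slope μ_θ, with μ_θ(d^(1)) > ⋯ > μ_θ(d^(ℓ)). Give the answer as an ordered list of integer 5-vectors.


Via rank(M_{q-1}∘⋯∘M_p): M ≅ I[1,1]^3, I[1,2], I[3,5]^2, I[5,5]^2.
μ_θ-semistable layers: μ^(1)=53; μ^(2)=14; μ^(3)=1; μ^(4)=-115/2

((0, 0, 0, 0, 4); (0, 1, 0, 0, 0); (4, 0, 0, 0, 0); (0, 0, 2, 2, 0))


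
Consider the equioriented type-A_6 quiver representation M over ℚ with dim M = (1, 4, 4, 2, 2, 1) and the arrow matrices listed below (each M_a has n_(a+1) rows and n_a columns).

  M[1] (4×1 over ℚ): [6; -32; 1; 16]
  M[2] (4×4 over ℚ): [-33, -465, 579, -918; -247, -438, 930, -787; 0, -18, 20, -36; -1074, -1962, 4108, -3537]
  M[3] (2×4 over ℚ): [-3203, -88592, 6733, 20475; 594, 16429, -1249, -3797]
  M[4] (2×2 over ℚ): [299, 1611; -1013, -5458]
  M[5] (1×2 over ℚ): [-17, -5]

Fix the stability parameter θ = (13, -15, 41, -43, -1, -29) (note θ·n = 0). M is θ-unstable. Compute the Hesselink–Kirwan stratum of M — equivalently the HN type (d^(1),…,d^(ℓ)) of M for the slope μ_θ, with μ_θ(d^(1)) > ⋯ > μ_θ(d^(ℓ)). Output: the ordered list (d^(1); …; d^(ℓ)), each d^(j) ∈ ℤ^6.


Barcode: M ≅ I[1,6], I[2,3]^2, I[2,5]. HN layers by μ_θ (4 steps, strictly decreasing):
  μ^(1)=41; μ^(2)=-1; μ^(3)=-17/3; μ^(4)=-15

((0, 0, 2, 0, 0, 0); (0, 0, 1, 1, 1, 0); (1, 1, 1, 1, 1, 1); (0, 3, 0, 0, 0, 0))


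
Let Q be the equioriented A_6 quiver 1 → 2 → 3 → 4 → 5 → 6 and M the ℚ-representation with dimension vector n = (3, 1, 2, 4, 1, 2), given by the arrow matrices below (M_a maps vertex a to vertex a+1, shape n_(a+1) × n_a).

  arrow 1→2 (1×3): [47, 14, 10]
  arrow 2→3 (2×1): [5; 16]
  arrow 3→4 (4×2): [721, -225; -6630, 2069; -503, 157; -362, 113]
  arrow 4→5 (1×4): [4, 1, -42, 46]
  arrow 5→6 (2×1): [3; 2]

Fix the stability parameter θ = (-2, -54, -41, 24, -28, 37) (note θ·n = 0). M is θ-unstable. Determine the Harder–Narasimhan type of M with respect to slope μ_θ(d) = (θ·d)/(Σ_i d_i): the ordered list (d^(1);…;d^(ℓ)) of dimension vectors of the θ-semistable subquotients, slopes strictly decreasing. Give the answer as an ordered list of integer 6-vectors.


Interval decomposition of M: I[1,1]^2, I[1,6], I[3,4], I[4,4]^2, I[6,6].
HN type (ℓ=5): μ^(1)=37; μ^(2)=24; μ^(3)=-2; μ^(4)=-97/3; μ^(5)=-41

((0, 0, 0, 0, 0, 2); (0, 0, 0, 3, 0, 0); (2, 0, 0, 1, 1, 0); (1, 1, 1, 0, 0, 0); (0, 0, 1, 0, 0, 0))


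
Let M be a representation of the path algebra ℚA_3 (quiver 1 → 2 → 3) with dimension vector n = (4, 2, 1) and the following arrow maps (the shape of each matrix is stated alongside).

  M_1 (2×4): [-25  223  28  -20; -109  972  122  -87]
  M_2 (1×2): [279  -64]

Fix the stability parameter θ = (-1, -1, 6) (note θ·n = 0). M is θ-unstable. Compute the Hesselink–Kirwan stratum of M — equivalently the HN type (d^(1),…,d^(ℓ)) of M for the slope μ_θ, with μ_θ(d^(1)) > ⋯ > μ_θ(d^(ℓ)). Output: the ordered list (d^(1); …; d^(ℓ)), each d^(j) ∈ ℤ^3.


Barcode: M ≅ I[1,1]^2, I[1,2], I[1,3]. HN layers by μ_θ (2 steps, strictly decreasing):
  μ^(1)=6; μ^(2)=-1

((0, 0, 1); (4, 2, 0))


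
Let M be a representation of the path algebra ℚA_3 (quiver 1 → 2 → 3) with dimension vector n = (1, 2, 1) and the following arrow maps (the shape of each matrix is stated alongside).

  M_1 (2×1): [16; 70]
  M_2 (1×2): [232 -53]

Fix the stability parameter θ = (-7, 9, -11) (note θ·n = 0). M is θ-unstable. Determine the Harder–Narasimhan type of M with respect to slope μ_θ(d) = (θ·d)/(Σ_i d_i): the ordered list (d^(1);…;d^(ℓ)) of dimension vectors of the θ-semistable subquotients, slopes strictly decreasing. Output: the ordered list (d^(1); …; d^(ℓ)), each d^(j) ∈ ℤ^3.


Barcode: M ≅ I[1,3], I[2,2]. HN layers by μ_θ (3 steps, strictly decreasing):
  μ^(1)=9; μ^(2)=-1; μ^(3)=-7

((0, 1, 0); (0, 1, 1); (1, 0, 0))


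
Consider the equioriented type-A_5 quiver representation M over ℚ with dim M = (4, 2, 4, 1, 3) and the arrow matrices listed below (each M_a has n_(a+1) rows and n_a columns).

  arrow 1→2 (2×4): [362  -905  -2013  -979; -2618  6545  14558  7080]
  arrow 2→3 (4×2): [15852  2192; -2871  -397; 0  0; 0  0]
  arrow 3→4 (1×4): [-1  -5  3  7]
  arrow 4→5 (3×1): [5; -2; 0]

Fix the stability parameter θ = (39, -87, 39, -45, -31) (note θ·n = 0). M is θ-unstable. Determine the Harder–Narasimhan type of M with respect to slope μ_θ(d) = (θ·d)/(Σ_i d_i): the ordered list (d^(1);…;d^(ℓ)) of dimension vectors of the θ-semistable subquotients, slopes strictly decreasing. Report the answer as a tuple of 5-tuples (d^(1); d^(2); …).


Barcode: M ≅ I[1,1]^2, I[1,3], I[1,5], I[3,3]^2, I[5,5]^2. HN layers by μ_θ (4 steps, strictly decreasing):
  μ^(1)=39; μ^(2)=-37/3; μ^(3)=-24; μ^(4)=-31

((2, 0, 3, 0, 0); (0, 0, 1, 1, 1); (2, 2, 0, 0, 0); (0, 0, 0, 0, 2))


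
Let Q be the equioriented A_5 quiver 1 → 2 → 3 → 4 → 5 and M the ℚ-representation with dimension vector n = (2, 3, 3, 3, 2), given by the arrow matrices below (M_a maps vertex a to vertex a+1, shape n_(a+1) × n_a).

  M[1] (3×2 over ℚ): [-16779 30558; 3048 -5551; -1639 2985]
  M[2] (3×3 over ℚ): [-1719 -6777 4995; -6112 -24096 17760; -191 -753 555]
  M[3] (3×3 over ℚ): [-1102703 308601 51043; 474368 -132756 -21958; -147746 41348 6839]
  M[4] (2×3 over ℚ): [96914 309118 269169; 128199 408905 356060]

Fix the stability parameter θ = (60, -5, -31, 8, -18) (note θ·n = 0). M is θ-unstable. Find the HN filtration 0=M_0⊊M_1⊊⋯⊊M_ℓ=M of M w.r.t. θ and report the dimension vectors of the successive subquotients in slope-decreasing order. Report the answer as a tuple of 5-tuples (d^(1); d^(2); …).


Interval decomposition of M: I[1,2]^2, I[2,5], I[3,3], I[3,5], I[4,4].
HN type (ℓ=5): μ^(1)=55/2; μ^(2)=8; μ^(3)=-5; μ^(4)=-18; μ^(5)=-31

((2, 2, 0, 0, 0); (0, 0, 0, 1, 0); (0, 0, 0, 2, 2); (0, 1, 1, 0, 0); (0, 0, 2, 0, 0))


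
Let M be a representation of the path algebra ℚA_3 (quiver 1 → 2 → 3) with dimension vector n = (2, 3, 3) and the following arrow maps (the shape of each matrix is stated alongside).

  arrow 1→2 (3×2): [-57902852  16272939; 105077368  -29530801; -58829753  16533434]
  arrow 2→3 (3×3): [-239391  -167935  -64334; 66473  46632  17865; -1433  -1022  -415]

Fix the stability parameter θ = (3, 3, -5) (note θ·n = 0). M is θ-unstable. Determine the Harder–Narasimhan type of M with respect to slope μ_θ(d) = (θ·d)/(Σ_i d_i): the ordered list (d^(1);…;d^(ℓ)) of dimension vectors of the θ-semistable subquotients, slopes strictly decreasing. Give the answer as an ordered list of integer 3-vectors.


Via rank(M_{q-1}∘⋯∘M_p): M ≅ I[1,2], I[1,3], I[2,3], I[3,3].
μ_θ-semistable layers: μ^(1)=3; μ^(2)=1/3; μ^(3)=-1; μ^(4)=-5

((1, 1, 0); (1, 1, 1); (0, 1, 1); (0, 0, 1))


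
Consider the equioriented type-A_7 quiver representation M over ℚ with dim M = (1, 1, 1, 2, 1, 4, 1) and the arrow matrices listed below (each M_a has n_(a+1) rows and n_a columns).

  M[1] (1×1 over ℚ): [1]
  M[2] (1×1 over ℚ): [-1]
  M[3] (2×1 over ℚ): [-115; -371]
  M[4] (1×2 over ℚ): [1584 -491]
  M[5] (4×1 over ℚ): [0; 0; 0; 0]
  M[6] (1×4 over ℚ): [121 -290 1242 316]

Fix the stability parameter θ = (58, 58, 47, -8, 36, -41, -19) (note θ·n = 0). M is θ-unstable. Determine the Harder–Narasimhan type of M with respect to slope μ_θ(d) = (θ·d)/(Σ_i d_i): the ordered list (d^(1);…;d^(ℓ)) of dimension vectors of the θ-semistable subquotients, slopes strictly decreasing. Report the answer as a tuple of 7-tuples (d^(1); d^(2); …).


Interval decomposition of M: I[1,5], I[4,4], I[6,6]^3, I[6,7].
HN type (ℓ=4): μ^(1)=191/5; μ^(2)=-8; μ^(3)=-19; μ^(4)=-41

((1, 1, 1, 1, 1, 0, 0); (0, 0, 0, 1, 0, 0, 0); (0, 0, 0, 0, 0, 0, 1); (0, 0, 0, 0, 0, 4, 0))


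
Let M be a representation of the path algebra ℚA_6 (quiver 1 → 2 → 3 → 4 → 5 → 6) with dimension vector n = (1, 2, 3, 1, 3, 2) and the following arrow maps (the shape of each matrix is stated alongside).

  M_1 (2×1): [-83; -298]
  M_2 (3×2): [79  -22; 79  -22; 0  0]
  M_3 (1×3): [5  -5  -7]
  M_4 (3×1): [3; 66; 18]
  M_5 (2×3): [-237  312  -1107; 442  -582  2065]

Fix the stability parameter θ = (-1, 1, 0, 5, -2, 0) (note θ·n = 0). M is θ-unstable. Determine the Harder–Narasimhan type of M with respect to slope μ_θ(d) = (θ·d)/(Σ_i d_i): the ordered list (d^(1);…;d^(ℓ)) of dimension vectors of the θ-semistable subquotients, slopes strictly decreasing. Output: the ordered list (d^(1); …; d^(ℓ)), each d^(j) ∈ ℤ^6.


Interval decomposition of M: I[1,3], I[2,2], I[3,3], I[3,6], I[5,5], I[5,6].
HN type (ℓ=5): μ^(1)=1; μ^(2)=1/2; μ^(3)=0; μ^(4)=-1; μ^(5)=-2

((0, 1, 0, 1, 1, 1); (0, 1, 1, 0, 0, 0); (0, 0, 2, 0, 0, 1); (1, 0, 0, 0, 0, 0); (0, 0, 0, 0, 2, 0))


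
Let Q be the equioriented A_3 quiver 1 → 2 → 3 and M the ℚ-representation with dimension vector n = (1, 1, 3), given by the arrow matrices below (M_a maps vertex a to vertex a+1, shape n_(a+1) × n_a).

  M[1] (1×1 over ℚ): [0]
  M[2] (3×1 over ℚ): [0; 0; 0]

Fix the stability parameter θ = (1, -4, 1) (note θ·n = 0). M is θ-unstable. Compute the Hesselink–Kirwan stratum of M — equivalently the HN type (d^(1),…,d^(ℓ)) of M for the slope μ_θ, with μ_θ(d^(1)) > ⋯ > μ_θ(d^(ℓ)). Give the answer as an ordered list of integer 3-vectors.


Interval decomposition of M: I[1,1], I[2,2], I[3,3]^3.
HN type (ℓ=2): μ^(1)=1; μ^(2)=-4

((1, 0, 3); (0, 1, 0))


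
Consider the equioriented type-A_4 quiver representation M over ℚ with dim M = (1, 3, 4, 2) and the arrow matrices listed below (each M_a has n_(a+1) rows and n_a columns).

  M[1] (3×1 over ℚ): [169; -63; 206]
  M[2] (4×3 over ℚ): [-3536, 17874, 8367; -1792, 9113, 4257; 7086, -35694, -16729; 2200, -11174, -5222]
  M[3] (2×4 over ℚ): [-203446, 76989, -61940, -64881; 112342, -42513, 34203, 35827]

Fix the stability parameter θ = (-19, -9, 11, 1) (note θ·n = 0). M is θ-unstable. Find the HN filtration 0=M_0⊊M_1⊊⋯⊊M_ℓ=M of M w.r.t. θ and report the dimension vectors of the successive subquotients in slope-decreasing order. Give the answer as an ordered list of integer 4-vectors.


Interval decomposition of M: I[1,4], I[2,3], I[2,4], I[3,3].
HN type (ℓ=4): μ^(1)=11; μ^(2)=6; μ^(3)=-9; μ^(4)=-19

((0, 0, 2, 0); (0, 0, 2, 2); (0, 3, 0, 0); (1, 0, 0, 0))


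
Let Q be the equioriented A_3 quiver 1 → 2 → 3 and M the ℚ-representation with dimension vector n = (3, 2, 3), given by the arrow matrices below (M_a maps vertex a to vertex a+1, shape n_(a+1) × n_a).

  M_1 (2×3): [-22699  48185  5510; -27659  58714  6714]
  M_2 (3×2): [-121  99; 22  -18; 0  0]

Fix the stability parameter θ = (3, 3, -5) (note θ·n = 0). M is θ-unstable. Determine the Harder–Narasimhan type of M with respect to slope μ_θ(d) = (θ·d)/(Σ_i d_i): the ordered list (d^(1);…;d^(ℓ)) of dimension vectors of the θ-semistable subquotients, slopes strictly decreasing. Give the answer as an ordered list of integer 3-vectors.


Interval decomposition of M: I[1,1], I[1,2], I[1,3], I[3,3]^2.
HN type (ℓ=3): μ^(1)=3; μ^(2)=1/3; μ^(3)=-5

((2, 1, 0); (1, 1, 1); (0, 0, 2))


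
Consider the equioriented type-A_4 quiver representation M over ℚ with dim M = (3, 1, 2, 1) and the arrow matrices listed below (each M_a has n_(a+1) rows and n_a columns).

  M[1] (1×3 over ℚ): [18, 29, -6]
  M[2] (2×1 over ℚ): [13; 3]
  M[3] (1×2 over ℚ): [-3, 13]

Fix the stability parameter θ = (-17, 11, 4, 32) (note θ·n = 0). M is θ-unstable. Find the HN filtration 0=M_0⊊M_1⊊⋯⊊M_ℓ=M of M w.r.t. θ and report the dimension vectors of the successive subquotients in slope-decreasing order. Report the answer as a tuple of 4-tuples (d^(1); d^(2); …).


Barcode: M ≅ I[1,1]^2, I[1,3], I[3,4]. HN layers by μ_θ (4 steps, strictly decreasing):
  μ^(1)=32; μ^(2)=15/2; μ^(3)=4; μ^(4)=-17

((0, 0, 0, 1); (0, 1, 1, 0); (0, 0, 1, 0); (3, 0, 0, 0))


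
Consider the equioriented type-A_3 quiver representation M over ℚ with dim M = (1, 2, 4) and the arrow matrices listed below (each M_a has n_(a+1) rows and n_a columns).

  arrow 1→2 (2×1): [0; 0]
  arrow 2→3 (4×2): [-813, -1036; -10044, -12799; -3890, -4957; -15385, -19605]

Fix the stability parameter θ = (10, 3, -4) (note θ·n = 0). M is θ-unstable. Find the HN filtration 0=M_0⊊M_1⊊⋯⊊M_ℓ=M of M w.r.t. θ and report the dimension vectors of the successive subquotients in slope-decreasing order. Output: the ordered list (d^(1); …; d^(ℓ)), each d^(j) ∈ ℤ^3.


Barcode: M ≅ I[1,1], I[2,3]^2, I[3,3]^2. HN layers by μ_θ (3 steps, strictly decreasing):
  μ^(1)=10; μ^(2)=-1/2; μ^(3)=-4

((1, 0, 0); (0, 2, 2); (0, 0, 2))


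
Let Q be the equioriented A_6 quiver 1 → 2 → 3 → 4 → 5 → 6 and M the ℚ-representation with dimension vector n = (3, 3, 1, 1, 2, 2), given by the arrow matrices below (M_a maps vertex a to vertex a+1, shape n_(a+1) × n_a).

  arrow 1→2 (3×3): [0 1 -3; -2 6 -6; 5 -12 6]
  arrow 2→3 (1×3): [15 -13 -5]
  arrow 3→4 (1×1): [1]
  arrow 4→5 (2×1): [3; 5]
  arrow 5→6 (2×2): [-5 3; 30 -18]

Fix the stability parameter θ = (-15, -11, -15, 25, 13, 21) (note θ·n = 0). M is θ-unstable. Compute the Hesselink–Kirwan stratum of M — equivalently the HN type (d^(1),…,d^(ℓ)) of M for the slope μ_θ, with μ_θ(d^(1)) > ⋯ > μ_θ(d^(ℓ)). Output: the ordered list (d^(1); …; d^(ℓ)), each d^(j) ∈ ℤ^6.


Barcode: M ≅ I[1,1], I[1,2], I[1,5], I[2,2], I[5,6], I[6,6]. HN layers by μ_θ (6 steps, strictly decreasing):
  μ^(1)=21; μ^(2)=19; μ^(3)=13; μ^(4)=-11; μ^(5)=-13; μ^(6)=-15

((0, 0, 0, 0, 0, 2); (0, 0, 0, 1, 1, 0); (0, 0, 0, 0, 1, 0); (0, 2, 0, 0, 0, 0); (0, 1, 1, 0, 0, 0); (3, 0, 0, 0, 0, 0))


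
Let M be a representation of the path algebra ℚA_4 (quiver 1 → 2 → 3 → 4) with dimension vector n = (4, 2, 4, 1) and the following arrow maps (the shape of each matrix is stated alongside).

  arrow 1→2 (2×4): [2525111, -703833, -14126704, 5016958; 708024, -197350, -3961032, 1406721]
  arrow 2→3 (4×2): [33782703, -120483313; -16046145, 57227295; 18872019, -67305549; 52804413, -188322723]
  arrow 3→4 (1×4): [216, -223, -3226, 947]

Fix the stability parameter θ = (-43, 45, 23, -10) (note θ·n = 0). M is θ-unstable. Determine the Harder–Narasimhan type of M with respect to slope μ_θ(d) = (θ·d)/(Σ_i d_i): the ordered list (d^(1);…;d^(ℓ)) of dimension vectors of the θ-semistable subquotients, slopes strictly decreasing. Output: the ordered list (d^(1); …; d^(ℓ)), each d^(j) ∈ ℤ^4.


Interval decomposition of M: I[1,1]^2, I[1,2], I[1,3], I[3,3]^2, I[3,4].
HN type (ℓ=5): μ^(1)=45; μ^(2)=34; μ^(3)=23; μ^(4)=13/2; μ^(5)=-43

((0, 1, 0, 0); (0, 1, 1, 0); (0, 0, 2, 0); (0, 0, 1, 1); (4, 0, 0, 0))


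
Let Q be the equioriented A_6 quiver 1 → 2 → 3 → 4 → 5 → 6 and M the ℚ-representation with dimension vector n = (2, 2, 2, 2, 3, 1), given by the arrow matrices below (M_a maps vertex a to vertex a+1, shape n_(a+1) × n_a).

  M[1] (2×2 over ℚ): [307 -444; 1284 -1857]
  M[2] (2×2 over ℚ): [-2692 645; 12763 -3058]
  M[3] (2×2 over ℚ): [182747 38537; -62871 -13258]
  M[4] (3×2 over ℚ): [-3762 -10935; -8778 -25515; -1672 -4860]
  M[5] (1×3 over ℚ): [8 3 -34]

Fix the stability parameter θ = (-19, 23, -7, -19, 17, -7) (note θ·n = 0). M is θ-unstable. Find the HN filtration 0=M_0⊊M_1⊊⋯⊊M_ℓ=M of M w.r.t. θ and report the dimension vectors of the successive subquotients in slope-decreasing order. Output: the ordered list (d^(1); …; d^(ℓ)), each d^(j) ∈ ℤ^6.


Barcode: M ≅ I[1,4], I[1,6], I[5,5]^2. HN layers by μ_θ (4 steps, strictly decreasing):
  μ^(1)=17; μ^(2)=5; μ^(3)=-1; μ^(4)=-19

((0, 0, 0, 0, 2, 0); (0, 0, 0, 0, 1, 1); (0, 2, 2, 2, 0, 0); (2, 0, 0, 0, 0, 0))


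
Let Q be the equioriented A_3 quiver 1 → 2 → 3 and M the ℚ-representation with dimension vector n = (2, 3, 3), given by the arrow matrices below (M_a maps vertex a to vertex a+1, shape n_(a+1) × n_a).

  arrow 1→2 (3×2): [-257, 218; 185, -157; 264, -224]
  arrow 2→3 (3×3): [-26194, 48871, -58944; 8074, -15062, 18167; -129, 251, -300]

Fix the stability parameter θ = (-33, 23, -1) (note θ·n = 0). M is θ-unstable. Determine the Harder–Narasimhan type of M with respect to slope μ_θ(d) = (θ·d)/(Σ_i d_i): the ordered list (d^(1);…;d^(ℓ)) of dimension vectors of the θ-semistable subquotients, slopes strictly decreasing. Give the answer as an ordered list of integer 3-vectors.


Via rank(M_{q-1}∘⋯∘M_p): M ≅ I[1,3]^2, I[2,3].
μ_θ-semistable layers: μ^(1)=11; μ^(2)=-33

((0, 3, 3); (2, 0, 0))


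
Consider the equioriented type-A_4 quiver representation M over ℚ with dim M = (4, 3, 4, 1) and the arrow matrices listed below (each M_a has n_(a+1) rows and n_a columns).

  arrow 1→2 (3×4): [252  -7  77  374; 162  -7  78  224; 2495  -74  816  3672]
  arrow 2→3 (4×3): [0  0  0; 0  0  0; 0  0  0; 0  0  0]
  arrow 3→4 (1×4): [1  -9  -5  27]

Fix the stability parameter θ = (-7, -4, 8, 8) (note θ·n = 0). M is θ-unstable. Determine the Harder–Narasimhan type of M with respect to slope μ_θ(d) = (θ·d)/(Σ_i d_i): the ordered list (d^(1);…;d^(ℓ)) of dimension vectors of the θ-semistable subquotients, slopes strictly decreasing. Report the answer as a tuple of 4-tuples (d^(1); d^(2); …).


Interval decomposition of M: I[1,1], I[1,2]^3, I[3,3]^3, I[3,4].
HN type (ℓ=3): μ^(1)=8; μ^(2)=-4; μ^(3)=-7

((0, 0, 4, 1); (0, 3, 0, 0); (4, 0, 0, 0))


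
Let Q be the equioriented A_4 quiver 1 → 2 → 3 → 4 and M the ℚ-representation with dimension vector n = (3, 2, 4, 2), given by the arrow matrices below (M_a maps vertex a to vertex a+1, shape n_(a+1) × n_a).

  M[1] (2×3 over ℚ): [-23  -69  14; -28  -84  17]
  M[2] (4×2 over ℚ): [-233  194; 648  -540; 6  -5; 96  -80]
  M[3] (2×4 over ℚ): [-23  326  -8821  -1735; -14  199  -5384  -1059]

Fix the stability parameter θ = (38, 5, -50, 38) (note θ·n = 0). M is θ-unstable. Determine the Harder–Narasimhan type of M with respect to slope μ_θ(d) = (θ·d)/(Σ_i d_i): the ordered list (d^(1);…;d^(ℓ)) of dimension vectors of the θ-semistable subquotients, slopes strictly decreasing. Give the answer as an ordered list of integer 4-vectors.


Barcode: M ≅ I[1,1], I[1,4]^2, I[3,3]^2. HN layers by μ_θ (3 steps, strictly decreasing):
  μ^(1)=38; μ^(2)=-7/3; μ^(3)=-50

((1, 0, 0, 2); (2, 2, 2, 0); (0, 0, 2, 0))


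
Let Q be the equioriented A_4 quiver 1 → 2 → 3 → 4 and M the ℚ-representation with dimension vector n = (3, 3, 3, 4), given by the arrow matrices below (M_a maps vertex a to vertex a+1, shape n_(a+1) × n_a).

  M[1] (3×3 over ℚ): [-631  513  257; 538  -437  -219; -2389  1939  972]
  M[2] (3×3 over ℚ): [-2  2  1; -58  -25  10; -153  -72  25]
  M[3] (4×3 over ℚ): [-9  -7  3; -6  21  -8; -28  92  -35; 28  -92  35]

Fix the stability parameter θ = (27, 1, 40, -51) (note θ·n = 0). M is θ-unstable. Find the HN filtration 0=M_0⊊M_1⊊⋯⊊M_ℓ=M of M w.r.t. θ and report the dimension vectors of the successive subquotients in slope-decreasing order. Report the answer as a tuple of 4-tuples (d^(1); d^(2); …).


Interval decomposition of M: I[1,4]^3, I[4,4].
HN type (ℓ=2): μ^(1)=17/4; μ^(2)=-51

((3, 3, 3, 3); (0, 0, 0, 1))


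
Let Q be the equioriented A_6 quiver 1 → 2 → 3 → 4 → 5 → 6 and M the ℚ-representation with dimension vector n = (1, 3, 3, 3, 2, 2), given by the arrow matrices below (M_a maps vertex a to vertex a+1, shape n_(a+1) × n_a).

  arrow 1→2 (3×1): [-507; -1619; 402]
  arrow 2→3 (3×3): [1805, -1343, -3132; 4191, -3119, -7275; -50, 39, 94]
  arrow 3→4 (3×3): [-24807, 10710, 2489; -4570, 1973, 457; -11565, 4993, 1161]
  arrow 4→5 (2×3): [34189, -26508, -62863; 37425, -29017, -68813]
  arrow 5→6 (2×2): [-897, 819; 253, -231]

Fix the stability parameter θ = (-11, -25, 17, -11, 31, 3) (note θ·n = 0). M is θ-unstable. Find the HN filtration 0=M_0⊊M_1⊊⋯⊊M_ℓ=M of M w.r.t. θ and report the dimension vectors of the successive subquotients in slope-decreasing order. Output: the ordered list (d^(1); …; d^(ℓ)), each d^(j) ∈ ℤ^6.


Barcode: M ≅ I[1,6], I[2,4], I[2,5], I[6,6]. HN layers by μ_θ (5 steps, strictly decreasing):
  μ^(1)=31; μ^(2)=17; μ^(3)=3; μ^(4)=-18; μ^(5)=-25

((0, 0, 0, 0, 1, 0); (0, 0, 0, 0, 1, 1); (0, 0, 3, 3, 0, 1); (1, 1, 0, 0, 0, 0); (0, 2, 0, 0, 0, 0))


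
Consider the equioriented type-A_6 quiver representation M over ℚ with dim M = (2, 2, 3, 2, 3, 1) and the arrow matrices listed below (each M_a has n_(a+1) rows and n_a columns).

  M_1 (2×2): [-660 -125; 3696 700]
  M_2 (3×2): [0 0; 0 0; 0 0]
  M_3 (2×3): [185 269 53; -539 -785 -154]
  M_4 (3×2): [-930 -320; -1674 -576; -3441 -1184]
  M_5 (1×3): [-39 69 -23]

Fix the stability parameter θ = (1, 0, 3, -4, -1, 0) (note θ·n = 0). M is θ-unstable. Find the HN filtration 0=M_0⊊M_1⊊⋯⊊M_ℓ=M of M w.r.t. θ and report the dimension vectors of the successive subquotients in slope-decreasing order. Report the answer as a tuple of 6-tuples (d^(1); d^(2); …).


Barcode: M ≅ I[1,1], I[1,2], I[2,2], I[3,3], I[3,4], I[3,6], I[5,5]^2. HN layers by μ_θ (7 steps, strictly decreasing):
  μ^(1)=3; μ^(2)=1; μ^(3)=1/2; μ^(4)=0; μ^(5)=-1/2; μ^(6)=-2/3; μ^(7)=-1

((0, 0, 1, 0, 0, 0); (1, 0, 0, 0, 0, 0); (1, 1, 0, 0, 0, 0); (0, 1, 0, 0, 0, 1); (0, 0, 1, 1, 0, 0); (0, 0, 1, 1, 1, 0); (0, 0, 0, 0, 2, 0))


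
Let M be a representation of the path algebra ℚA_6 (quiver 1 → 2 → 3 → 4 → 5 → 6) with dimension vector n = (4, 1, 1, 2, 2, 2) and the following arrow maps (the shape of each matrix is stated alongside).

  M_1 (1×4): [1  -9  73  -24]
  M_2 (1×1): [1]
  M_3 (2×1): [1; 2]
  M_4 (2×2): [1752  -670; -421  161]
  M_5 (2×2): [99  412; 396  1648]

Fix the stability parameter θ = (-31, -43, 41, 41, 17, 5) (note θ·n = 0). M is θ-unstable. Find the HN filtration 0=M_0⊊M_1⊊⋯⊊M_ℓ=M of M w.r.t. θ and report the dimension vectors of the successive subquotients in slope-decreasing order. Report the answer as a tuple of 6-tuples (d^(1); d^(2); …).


Via rank(M_{q-1}∘⋯∘M_p): M ≅ I[1,1]^3, I[1,5], I[4,6], I[6,6].
μ_θ-semistable layers: μ^(1)=33; μ^(2)=21; μ^(3)=5; μ^(4)=-31; μ^(5)=-37

((0, 0, 1, 1, 1, 0); (0, 0, 0, 1, 1, 1); (0, 0, 0, 0, 0, 1); (3, 0, 0, 0, 0, 0); (1, 1, 0, 0, 0, 0))


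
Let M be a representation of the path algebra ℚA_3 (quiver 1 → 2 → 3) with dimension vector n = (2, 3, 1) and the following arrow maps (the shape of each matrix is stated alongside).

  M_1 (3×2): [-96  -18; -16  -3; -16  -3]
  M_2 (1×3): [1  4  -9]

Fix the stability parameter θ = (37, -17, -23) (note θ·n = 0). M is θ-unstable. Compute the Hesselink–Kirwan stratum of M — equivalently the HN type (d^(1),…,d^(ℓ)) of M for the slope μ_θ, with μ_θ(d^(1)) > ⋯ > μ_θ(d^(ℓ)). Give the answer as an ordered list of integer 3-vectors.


Interval decomposition of M: I[1,1], I[1,3], I[2,2]^2.
HN type (ℓ=3): μ^(1)=37; μ^(2)=-1; μ^(3)=-17

((1, 0, 0); (1, 1, 1); (0, 2, 0))


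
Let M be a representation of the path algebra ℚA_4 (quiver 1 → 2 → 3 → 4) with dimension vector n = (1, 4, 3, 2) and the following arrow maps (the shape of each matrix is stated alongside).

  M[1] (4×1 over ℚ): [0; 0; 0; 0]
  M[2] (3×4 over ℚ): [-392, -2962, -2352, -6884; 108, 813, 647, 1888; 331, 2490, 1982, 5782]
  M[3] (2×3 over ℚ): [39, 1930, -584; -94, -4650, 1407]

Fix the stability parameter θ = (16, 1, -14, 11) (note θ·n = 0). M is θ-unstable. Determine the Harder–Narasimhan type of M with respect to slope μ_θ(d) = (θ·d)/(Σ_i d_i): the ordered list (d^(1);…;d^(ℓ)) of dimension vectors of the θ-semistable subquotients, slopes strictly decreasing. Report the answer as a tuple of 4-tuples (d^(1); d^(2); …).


Via rank(M_{q-1}∘⋯∘M_p): M ≅ I[1,1], I[2,2], I[2,3], I[2,4]^2.
μ_θ-semistable layers: μ^(1)=16; μ^(2)=11; μ^(3)=1; μ^(4)=-13/2

((1, 0, 0, 0); (0, 0, 0, 2); (0, 1, 0, 0); (0, 3, 3, 0))


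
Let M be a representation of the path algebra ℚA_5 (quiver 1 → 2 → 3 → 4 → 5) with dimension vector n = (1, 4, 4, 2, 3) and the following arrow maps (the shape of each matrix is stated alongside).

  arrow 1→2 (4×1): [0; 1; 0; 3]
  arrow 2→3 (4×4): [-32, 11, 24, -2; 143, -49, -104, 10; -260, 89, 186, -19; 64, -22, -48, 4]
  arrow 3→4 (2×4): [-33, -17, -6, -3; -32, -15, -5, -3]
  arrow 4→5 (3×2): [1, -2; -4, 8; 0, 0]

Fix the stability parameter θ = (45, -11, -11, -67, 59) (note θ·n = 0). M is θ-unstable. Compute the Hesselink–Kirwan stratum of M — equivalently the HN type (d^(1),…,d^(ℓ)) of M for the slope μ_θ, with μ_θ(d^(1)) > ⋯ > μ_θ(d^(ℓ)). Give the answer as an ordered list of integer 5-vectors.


Via rank(M_{q-1}∘⋯∘M_p): M ≅ I[1,5], I[2,2], I[2,3], I[2,4], I[3,3], I[5,5]^2.
μ_θ-semistable layers: μ^(1)=59; μ^(2)=-11; μ^(3)=-89/3

((0, 0, 0, 0, 3); (1, 3, 3, 1, 0); (0, 1, 1, 1, 0))


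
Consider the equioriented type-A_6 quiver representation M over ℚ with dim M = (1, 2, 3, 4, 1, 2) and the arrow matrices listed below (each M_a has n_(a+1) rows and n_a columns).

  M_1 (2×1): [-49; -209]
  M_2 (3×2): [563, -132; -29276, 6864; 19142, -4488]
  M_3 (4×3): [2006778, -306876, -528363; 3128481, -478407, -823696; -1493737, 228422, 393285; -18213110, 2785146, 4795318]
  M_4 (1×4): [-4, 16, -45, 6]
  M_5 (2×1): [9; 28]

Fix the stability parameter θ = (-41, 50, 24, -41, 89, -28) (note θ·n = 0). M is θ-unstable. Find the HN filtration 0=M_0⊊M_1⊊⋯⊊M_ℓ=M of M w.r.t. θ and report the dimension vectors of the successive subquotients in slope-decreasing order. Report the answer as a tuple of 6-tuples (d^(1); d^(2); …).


Via rank(M_{q-1}∘⋯∘M_p): M ≅ I[1,6], I[2,2], I[3,4]^2, I[4,4], I[6,6].
μ_θ-semistable layers: μ^(1)=50; μ^(2)=61/2; μ^(3)=11; μ^(4)=-17/2; μ^(5)=-28; μ^(6)=-41

((0, 1, 0, 0, 0, 0); (0, 0, 0, 0, 1, 1); (0, 1, 1, 1, 0, 0); (0, 0, 2, 2, 0, 0); (0, 0, 0, 0, 0, 1); (1, 0, 0, 1, 0, 0))


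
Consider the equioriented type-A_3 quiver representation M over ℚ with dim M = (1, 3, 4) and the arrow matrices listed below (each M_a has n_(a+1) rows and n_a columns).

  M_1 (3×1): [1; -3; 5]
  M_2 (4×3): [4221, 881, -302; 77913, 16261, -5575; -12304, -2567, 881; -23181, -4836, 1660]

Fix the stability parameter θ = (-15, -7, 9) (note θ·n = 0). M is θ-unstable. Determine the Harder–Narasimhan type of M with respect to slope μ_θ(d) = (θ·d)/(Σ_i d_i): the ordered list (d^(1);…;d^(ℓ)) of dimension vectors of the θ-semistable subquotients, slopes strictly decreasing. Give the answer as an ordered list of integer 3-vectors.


Interval decomposition of M: I[1,3], I[2,3]^2, I[3,3].
HN type (ℓ=3): μ^(1)=9; μ^(2)=-7; μ^(3)=-15

((0, 0, 4); (0, 3, 0); (1, 0, 0))


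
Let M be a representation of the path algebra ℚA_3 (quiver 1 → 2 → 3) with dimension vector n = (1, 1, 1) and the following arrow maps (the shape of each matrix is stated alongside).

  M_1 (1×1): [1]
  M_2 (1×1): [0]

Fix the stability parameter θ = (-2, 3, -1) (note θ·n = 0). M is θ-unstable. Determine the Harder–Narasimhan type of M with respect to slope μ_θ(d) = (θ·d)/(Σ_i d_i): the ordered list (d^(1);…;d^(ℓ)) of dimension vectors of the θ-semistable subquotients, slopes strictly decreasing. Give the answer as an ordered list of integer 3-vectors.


Via rank(M_{q-1}∘⋯∘M_p): M ≅ I[1,2], I[3,3].
μ_θ-semistable layers: μ^(1)=3; μ^(2)=-1; μ^(3)=-2

((0, 1, 0); (0, 0, 1); (1, 0, 0))


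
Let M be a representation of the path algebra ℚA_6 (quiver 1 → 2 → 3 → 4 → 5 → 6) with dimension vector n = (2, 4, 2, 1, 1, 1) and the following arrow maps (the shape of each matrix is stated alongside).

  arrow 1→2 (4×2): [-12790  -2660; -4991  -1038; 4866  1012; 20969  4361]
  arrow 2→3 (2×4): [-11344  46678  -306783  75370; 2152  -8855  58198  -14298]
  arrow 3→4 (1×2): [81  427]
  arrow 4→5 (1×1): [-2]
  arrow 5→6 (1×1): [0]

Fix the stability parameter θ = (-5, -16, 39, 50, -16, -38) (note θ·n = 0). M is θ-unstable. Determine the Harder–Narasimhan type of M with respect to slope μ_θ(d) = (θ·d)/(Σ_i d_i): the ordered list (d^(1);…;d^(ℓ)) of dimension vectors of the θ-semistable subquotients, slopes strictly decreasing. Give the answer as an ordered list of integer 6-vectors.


Barcode: M ≅ I[1,3], I[1,5], I[2,2]^2, I[6,6]. HN layers by μ_θ (5 steps, strictly decreasing):
  μ^(1)=39; μ^(2)=73/3; μ^(3)=-21/2; μ^(4)=-16; μ^(5)=-38

((0, 0, 1, 0, 0, 0); (0, 0, 1, 1, 1, 0); (2, 2, 0, 0, 0, 0); (0, 2, 0, 0, 0, 0); (0, 0, 0, 0, 0, 1))


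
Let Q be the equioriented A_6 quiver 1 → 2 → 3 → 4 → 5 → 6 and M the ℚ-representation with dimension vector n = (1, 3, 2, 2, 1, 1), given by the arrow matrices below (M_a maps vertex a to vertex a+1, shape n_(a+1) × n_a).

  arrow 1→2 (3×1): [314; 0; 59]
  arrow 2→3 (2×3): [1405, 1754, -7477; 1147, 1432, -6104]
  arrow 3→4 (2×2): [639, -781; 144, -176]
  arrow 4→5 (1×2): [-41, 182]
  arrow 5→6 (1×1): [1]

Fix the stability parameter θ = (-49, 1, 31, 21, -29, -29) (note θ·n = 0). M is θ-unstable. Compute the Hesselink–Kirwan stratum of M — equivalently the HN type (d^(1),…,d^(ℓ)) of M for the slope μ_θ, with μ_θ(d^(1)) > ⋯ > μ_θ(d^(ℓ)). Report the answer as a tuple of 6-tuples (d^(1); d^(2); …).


Via rank(M_{q-1}∘⋯∘M_p): M ≅ I[1,6], I[2,2], I[2,3], I[4,4].
μ_θ-semistable layers: μ^(1)=31; μ^(2)=21; μ^(3)=1; μ^(4)=-1; μ^(5)=-49

((0, 0, 1, 0, 0, 0); (0, 0, 0, 1, 0, 0); (0, 2, 0, 0, 0, 0); (0, 1, 1, 1, 1, 1); (1, 0, 0, 0, 0, 0))
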